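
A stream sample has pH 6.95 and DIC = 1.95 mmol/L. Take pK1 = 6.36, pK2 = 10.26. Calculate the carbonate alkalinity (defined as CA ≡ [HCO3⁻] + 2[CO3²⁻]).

CA = [HCO3⁻] + 2[CO3²⁻] = (α₁ + 2α₂)·DIC
At pH 6.95: [H⁺]/K1 = 10^-0.59 = 0.25704, K2/[H⁺] = 10^-3.31 = 0.00048978
α₁ = 1/(1 + 0.25704 + 0.00048978) = 1/1.2575 = 0.7952; α₂ = α₁·K2/[H⁺] = 0.0003895
α₁ + 2α₂ = 0.7960
CA = 0.7960 × 1.95 = 1.55 mmol/L

CA = 1.55 mmol/L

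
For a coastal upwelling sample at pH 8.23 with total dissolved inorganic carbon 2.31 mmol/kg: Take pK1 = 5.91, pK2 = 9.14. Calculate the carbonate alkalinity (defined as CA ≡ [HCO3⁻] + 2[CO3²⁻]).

CA = 2.55 mmol/kg

CA = [HCO3⁻] + 2[CO3²⁻] = (α₁ + 2α₂)·DIC
At pH 8.23: [H⁺]/K1 = 10^-2.32 = 0.0047863, K2/[H⁺] = 10^-0.91 = 0.12303
α₁ = 1/(1 + 0.0047863 + 0.12303) = 1/1.1278 = 0.8867; α₂ = α₁·K2/[H⁺] = 0.1091
α₁ + 2α₂ = 1.1048
CA = 1.1048 × 2.31 = 2.55 mmol/kg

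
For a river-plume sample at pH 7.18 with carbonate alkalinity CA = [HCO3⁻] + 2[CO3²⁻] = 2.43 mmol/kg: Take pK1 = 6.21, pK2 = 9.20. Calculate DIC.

CA = [HCO3⁻] + 2[CO3²⁻] = (α₁ + 2α₂)·DIC
At pH 7.18: [H⁺]/K1 = 10^-0.97 = 0.10715, K2/[H⁺] = 10^-2.02 = 0.0095499
α₁ = 1/(1 + 0.10715 + 0.0095499) = 1/1.1167 = 0.8955; α₂ = α₁·K2/[H⁺] = 0.008552
α₁ + 2α₂ = 0.9126
DIC = CA / (α₁ + 2α₂) = 2.43 / 0.9126 = 2.66 mmol/kg

DIC = 2.66 mmol/kg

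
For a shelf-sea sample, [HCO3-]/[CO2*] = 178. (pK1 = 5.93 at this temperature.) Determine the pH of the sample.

From K1 = [H⁺][HCO3-]/[CO2*]:  pH = pK1 + log₁₀([HCO3-]/[CO2*])
log₁₀(178) = +2.250
pH = 5.93 + (+2.250) = 8.18

pH = 8.18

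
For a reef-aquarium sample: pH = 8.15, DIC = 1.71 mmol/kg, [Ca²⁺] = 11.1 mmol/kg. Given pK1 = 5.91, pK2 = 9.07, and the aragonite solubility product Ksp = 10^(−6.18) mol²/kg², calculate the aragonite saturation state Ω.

α₂ = 1 / (1 + [H⁺]/K2 + [H⁺]²/(K1K2)) = 1 / (1 + 10^+0.92 + 10^-1.32)
   = 1 / (1 + 8.3176 + 0.047863) = 1/9.3655 = 0.1068
[CO3²⁻] = α₂ × DIC = 0.1068 × 1.71 = 0.1826 mmol/kg
Ksp = 10^(−6.18) = 6.607×10^-7
Ω = [Ca²⁺][CO3²⁻]/Ksp = (11.1×10^-3)(1.826×10^-4) / 6.607×10^-7 = 3.07

Ω = 3.07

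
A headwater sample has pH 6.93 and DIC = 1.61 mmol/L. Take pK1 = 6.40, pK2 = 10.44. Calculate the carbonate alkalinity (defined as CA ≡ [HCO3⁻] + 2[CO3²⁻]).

CA = 1.24 mmol/L

CA = [HCO3⁻] + 2[CO3²⁻] = (α₁ + 2α₂)·DIC
At pH 6.93: [H⁺]/K1 = 10^-0.53 = 0.29512, K2/[H⁺] = 10^-3.51 = 0.00030903
α₁ = 1/(1 + 0.29512 + 0.00030903) = 1/1.2954 = 0.7719; α₂ = α₁·K2/[H⁺] = 0.0002386
α₁ + 2α₂ = 0.7724
CA = 0.7724 × 1.61 = 1.24 mmol/L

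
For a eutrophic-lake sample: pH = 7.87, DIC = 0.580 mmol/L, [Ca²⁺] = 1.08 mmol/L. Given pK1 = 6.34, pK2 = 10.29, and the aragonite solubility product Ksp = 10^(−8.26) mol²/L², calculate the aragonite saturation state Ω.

α₂ = 1 / (1 + [H⁺]/K2 + [H⁺]²/(K1K2)) = 1 / (1 + 10^+2.42 + 10^+0.89)
   = 1 / (1 + 263.03 + 7.7625) = 1/271.79 = 0.003679
[CO3²⁻] = α₂ × DIC = 0.003679 × 0.580 = 0.002134 mmol/L = 2.134 μmol/L
Ksp = 10^(−8.26) = 5.495×10^-9
Ω = [Ca²⁺][CO3²⁻]/Ksp = (1.08×10^-3)(2.134×10^-6) / 5.495×10^-9 = 0.419

Ω = 0.419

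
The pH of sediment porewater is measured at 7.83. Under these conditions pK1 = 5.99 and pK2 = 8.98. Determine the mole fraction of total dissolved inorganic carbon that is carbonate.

α₂ = 1 / (1 + [H⁺]/K2 + [H⁺]²/(K1K2)) = 1 / (1 + 10^+1.15 + 10^-0.69)
   = 1 / (1 + 14.125 + 0.20417) = 1/15.330 = 0.06523

α₂ = 0.0652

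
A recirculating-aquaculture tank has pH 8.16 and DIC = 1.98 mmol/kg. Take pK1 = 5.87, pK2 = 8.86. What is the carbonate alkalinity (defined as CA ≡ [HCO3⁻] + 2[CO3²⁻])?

CA = 2.30 mmol/kg

CA = [HCO3⁻] + 2[CO3²⁻] = (α₁ + 2α₂)·DIC
At pH 8.16: [H⁺]/K1 = 10^-2.29 = 0.0051286, K2/[H⁺] = 10^-0.70 = 0.19953
α₁ = 1/(1 + 0.0051286 + 0.19953) = 1/1.2047 = 0.8301; α₂ = α₁·K2/[H⁺] = 0.1656
α₁ + 2α₂ = 1.1614
CA = 1.1614 × 1.98 = 2.30 mmol/kg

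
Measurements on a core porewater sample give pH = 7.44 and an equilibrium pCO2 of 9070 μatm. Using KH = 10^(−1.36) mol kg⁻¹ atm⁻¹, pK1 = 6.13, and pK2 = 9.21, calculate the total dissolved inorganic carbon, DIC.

DIC = 8.62 mmol/kg

[CO2*] = KH · pCO2 = 10^(−1.36) × 9070×10^-6 = 3.959×10^-4 mol/kg
α₀ = 1/(1 + K1/[H⁺] + K1K2/[H⁺]²) = 1/(1 + 10^+1.31 + 10^-0.46) = 0.04595
DIC = [CO2*]/α₀ = 3.959×10^-4 / 0.04595 = 8.62 mmol/kg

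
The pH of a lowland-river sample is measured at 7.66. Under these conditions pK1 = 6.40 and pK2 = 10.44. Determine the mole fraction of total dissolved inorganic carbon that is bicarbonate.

α₁ = 1 / (1 + [H⁺]/K1 + K2/[H⁺]) = 1 / (1 + 10^-1.26 + 10^-2.78)
   = 1 / (1 + 0.054954 + 0.0016596) = 1/1.0566 = 0.9464

α₁ = 0.946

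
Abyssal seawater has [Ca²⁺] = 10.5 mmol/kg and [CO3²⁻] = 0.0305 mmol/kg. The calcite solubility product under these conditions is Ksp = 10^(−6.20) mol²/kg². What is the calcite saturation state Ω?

Ksp = 10^(−6.20) = 6.310×10^-7
Ω = [Ca²⁺][CO3²⁻]/Ksp = (10.5×10^-3)(0.0305×10^-3) / 6.310×10^-7 = 0.508

Ω = 0.508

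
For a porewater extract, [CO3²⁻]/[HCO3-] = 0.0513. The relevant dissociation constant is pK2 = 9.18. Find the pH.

pH = 7.89

From K2 = [H⁺][CO3²⁻]/[HCO3-]:  pH = pK2 + log₁₀([CO3²⁻]/[HCO3-])
log₁₀(0.0513) = -1.290
pH = 9.18 + (-1.290) = 7.89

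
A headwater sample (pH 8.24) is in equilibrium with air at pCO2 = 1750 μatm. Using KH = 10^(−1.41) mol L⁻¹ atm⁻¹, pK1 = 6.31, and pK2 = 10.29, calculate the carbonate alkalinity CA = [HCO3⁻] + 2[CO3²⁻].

[CO2*] = KH · pCO2 = 10^(−1.41) × 1750×10^-6 = 6.808×10^-5 mol/L
α₀ = 1/(1 + K1/[H⁺] + K1K2/[H⁺]²) = 1/(1 + 10^+1.93 + 10^-0.12) = 0.01151
DIC = [CO2*]/α₀ = 6.808×10^-5 / 0.01151 = 5.915 mmol/L
CA = (α₁ + 2α₂)·DIC = (0.9798 + 2×0.008732) × 5.915 = 5.90 mmol/L

CA = 5.90 mmol/L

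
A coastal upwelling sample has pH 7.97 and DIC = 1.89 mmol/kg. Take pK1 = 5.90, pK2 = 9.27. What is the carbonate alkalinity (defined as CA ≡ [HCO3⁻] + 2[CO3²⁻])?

CA = [HCO3⁻] + 2[CO3²⁻] = (α₁ + 2α₂)·DIC
At pH 7.97: [H⁺]/K1 = 10^-2.07 = 0.0085114, K2/[H⁺] = 10^-1.30 = 0.050119
α₁ = 1/(1 + 0.0085114 + 0.050119) = 1/1.0586 = 0.9446; α₂ = α₁·K2/[H⁺] = 0.04734
α₁ + 2α₂ = 1.0393
CA = 1.0393 × 1.89 = 1.96 mmol/kg

CA = 1.96 mmol/kg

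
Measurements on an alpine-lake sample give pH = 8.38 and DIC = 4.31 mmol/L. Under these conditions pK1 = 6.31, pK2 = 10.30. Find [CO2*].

α₀ = 1 / (1 + K1/[H⁺] + K1K2/[H⁺]²) = 1 / (1 + 10^+2.07 + 10^+0.15)
   = 1 / (1 + 117.49 + 1.4125) = 1/119.90 = 0.008340
[CO2*] = α₀ × DIC = 0.008340 × 4.31 = 0.0359 mmol/L

[CO2*] = 0.0359 mmol/L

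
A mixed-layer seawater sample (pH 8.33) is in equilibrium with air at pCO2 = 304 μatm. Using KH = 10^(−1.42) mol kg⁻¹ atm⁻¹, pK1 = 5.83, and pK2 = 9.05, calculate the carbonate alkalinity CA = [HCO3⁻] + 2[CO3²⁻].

CA = 5.05 mmol/kg

[CO2*] = KH · pCO2 = 10^(−1.42) × 304×10^-6 = 1.156×10^-5 mol/kg
α₀ = 1/(1 + K1/[H⁺] + K1K2/[H⁺]²) = 1/(1 + 10^+2.50 + 10^+1.78) = 0.002649
DIC = [CO2*]/α₀ = 1.156×10^-5 / 0.002649 = 4.363 mmol/kg
CA = (α₁ + 2α₂)·DIC = (0.8377 + 2×0.1596) × 4.363 = 5.05 mmol/kg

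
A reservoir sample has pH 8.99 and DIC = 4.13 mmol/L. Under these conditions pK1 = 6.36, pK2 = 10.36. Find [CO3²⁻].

[CO3²⁻] = 0.169 mmol/L

α₂ = 1 / (1 + [H⁺]/K2 + [H⁺]²/(K1K2)) = 1 / (1 + 10^+1.37 + 10^-1.26)
   = 1 / (1 + 23.442 + 0.054954) = 1/24.497 = 0.04082
[CO3²⁻] = α₂ × DIC = 0.04082 × 4.13 = 0.169 mmol/L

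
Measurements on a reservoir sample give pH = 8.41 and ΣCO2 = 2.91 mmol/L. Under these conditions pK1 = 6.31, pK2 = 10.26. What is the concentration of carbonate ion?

[CO3²⁻] = 0.0402 mmol/L

α₂ = 1 / (1 + [H⁺]/K2 + [H⁺]²/(K1K2)) = 1 / (1 + 10^+1.85 + 10^-0.25)
   = 1 / (1 + 70.795 + 0.56234) = 1/72.357 = 0.01382
[CO3²⁻] = α₂ × DIC = 0.01382 × 2.91 = 0.0402 mmol/L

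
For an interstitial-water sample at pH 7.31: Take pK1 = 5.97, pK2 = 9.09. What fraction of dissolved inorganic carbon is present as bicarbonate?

α₁ = 0.941

α₁ = 1 / (1 + [H⁺]/K1 + K2/[H⁺]) = 1 / (1 + 10^-1.34 + 10^-1.78)
   = 1 / (1 + 0.045709 + 0.016596) = 1/1.0623 = 0.9413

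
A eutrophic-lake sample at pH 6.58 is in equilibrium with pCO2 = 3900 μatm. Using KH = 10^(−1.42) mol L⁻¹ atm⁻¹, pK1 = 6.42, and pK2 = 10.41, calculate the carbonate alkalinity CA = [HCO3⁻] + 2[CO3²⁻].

[CO2*] = KH · pCO2 = 10^(−1.42) × 3900×10^-6 = 1.483×10^-4 mol/L
α₀ = 1/(1 + K1/[H⁺] + K1K2/[H⁺]²) = 1/(1 + 10^+0.16 + 10^-3.67) = 0.4089
DIC = [CO2*]/α₀ = 1.483×10^-4 / 0.4089 = 0.3626 mmol/L
CA = (α₁ + 2α₂)·DIC = (0.5910 + 2×8.742×10^-5) × 0.3626 = 0.214 mmol/L

CA = 0.214 mmol/L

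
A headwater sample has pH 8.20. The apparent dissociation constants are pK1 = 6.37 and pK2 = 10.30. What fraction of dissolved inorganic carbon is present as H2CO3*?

α₀ = 0.0145

α₀ = 1 / (1 + K1/[H⁺] + K1K2/[H⁺]²) = 1 / (1 + 10^+1.83 + 10^-0.27)
   = 1 / (1 + 67.608 + 0.53703) = 1/69.145 = 0.01446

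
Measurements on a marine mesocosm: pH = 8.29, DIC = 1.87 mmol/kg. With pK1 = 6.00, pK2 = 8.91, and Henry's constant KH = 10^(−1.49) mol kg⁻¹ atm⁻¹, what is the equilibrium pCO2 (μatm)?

pCO2 = 238 μatm

α₀ = 1 / (1 + K1/[H⁺] + K1K2/[H⁺]²) = 1 / (1 + 10^+2.29 + 10^+1.67)
   = 1 / (1 + 194.98 + 46.774) = 1/242.76 = 0.004119
[CO2*] = α₀ × DIC = 0.004119 × 1.87 = 0.007703 mmol/kg = 7.703 μmol/kg
pCO2 = [CO2*]/KH = 7.703×10^-6 / 3.236×10^-2 = 238 μatm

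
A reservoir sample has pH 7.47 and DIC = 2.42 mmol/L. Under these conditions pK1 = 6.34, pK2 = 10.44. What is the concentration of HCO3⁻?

[HCO3⁻] = 2.25 mmol/L

α₁ = 1 / (1 + [H⁺]/K1 + K2/[H⁺]) = 1 / (1 + 10^-1.13 + 10^-2.97)
   = 1 / (1 + 0.074131 + 0.0010715) = 1/1.0752 = 0.9301
[HCO3⁻] = α₁ × DIC = 0.9301 × 2.42 = 2.25 mmol/L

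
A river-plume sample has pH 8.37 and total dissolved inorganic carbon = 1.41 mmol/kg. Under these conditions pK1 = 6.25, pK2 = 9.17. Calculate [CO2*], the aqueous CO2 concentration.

α₀ = 1 / (1 + K1/[H⁺] + K1K2/[H⁺]²) = 1 / (1 + 10^+2.12 + 10^+1.32)
   = 1 / (1 + 131.83 + 20.893) = 1/153.72 = 0.006505
[CO2*] = α₀ × DIC = 0.006505 × 1.41 = 0.00917 mmol/kg = 9.17 μmol/kg

[CO2*] = 9.17 μmol/kg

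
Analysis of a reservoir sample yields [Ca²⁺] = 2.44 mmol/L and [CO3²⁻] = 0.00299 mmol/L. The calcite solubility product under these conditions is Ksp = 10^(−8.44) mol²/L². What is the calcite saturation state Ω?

Ω = 2.01

Ksp = 10^(−8.44) = 3.631×10^-9
Ω = [Ca²⁺][CO3²⁻]/Ksp = (2.44×10^-3)(0.00299×10^-3) / 3.631×10^-9 = 2.01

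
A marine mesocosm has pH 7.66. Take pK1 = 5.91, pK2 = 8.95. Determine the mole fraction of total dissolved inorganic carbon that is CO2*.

α₀ = 1 / (1 + K1/[H⁺] + K1K2/[H⁺]²) = 1 / (1 + 10^+1.75 + 10^+0.46)
   = 1 / (1 + 56.234 + 2.8840) = 1/60.118 = 0.01663

α₀ = 0.0166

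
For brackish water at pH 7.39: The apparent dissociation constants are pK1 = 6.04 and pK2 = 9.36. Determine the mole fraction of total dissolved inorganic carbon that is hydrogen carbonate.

α₁ = 1 / (1 + [H⁺]/K1 + K2/[H⁺]) = 1 / (1 + 10^-1.35 + 10^-1.97)
   = 1 / (1 + 0.044668 + 0.010715) = 1/1.0554 = 0.9475

α₁ = 0.948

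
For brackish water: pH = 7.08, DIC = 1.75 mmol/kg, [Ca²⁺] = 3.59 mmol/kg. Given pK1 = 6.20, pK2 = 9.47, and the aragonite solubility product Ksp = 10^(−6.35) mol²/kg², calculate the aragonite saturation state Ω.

Ω = 0.0504

α₂ = 1 / (1 + [H⁺]/K2 + [H⁺]²/(K1K2)) = 1 / (1 + 10^+2.39 + 10^+1.51)
   = 1 / (1 + 245.47 + 32.359) = 1/278.83 = 0.003586
[CO3²⁻] = α₂ × DIC = 0.003586 × 1.75 = 0.006276 mmol/kg = 6.276 μmol/kg
Ksp = 10^(−6.35) = 4.467×10^-7
Ω = [Ca²⁺][CO3²⁻]/Ksp = (3.59×10^-3)(6.276×10^-6) / 4.467×10^-7 = 0.0504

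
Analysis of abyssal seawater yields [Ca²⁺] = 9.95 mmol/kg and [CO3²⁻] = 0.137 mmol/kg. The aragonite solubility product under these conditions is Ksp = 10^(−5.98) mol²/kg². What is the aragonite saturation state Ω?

Ω = 1.30

Ksp = 10^(−5.98) = 1.047×10^-6
Ω = [Ca²⁺][CO3²⁻]/Ksp = (9.95×10^-3)(0.137×10^-3) / 1.047×10^-6 = 1.30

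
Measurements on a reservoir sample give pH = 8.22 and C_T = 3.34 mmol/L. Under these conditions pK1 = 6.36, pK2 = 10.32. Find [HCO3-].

α₁ = 1 / (1 + [H⁺]/K1 + K2/[H⁺]) = 1 / (1 + 10^-1.86 + 10^-2.10)
   = 1 / (1 + 0.013804 + 0.0079433) = 1/1.0217 = 0.9787
[HCO3⁻] = α₁ × DIC = 0.9787 × 3.34 = 3.27 mmol/L

[HCO3⁻] = 3.27 mmol/L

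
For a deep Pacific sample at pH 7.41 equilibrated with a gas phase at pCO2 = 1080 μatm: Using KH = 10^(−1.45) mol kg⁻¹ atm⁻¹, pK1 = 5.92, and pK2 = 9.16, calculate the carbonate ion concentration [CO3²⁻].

[CO2*] = KH · pCO2 = 10^(−1.45) × 1080×10^-6 = 3.832×10^-5 mol/kg
α₀ = 1/(1 + K1/[H⁺] + K1K2/[H⁺]²) = 1/(1 + 10^+1.49 + 10^-0.26) = 0.03081
DIC = [CO2*]/α₀ = 3.832×10^-5 / 0.03081 = 1.244 mmol/kg
[CO3²⁻] = α₂·DIC; α₂ = 0.01693, so [CO3²⁻] = 0.01693 × 1.244 = 0.0211 mmol/kg

[CO3²⁻] = 0.0211 mmol/kg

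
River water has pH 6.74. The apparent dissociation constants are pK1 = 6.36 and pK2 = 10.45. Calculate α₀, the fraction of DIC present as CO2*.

α₀ = 0.294

α₀ = 1 / (1 + K1/[H⁺] + K1K2/[H⁺]²) = 1 / (1 + 10^+0.38 + 10^-3.33)
   = 1 / (1 + 2.3988 + 0.00046774) = 1/3.3993 = 0.2942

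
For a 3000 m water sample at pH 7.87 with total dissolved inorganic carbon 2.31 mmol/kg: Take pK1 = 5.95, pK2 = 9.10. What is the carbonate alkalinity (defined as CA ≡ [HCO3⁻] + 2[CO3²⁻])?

CA = [HCO3⁻] + 2[CO3²⁻] = (α₁ + 2α₂)·DIC
At pH 7.87: [H⁺]/K1 = 10^-1.92 = 0.012023, K2/[H⁺] = 10^-1.23 = 0.058884
α₁ = 1/(1 + 0.012023 + 0.058884) = 1/1.0709 = 0.9338; α₂ = α₁·K2/[H⁺] = 0.05499
α₁ + 2α₂ = 1.0438
CA = 1.0438 × 2.31 = 2.41 mmol/kg

CA = 2.41 mmol/kg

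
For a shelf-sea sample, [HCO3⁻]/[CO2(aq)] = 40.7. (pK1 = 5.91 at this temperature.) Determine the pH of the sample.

From K1 = [H⁺][HCO3⁻]/[CO2(aq)]:  pH = pK1 + log₁₀([HCO3⁻]/[CO2(aq)])
log₁₀(40.7) = +1.610
pH = 5.91 + (+1.610) = 7.52

pH = 7.52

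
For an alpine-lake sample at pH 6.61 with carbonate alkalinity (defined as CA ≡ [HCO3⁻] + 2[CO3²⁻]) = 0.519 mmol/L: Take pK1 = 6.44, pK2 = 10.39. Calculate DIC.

CA = [HCO3⁻] + 2[CO3²⁻] = (α₁ + 2α₂)·DIC
At pH 6.61: [H⁺]/K1 = 10^-0.17 = 0.67608, K2/[H⁺] = 10^-3.78 = 0.00016596
α₁ = 1/(1 + 0.67608 + 0.00016596) = 1/1.6762 = 0.5966; α₂ = α₁·K2/[H⁺] = 9.901×10^-5
α₁ + 2α₂ = 0.5968
DIC = CA / (α₁ + 2α₂) = 0.519 / 0.5968 = 0.870 mmol/L

DIC = 0.870 mmol/L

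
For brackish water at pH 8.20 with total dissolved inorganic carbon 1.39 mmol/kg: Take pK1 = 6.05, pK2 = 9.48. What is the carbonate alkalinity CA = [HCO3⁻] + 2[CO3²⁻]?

CA = [HCO3⁻] + 2[CO3²⁻] = (α₁ + 2α₂)·DIC
At pH 8.20: [H⁺]/K1 = 10^-2.15 = 0.0070795, K2/[H⁺] = 10^-1.28 = 0.052481
α₁ = 1/(1 + 0.0070795 + 0.052481) = 1/1.0596 = 0.9438; α₂ = α₁·K2/[H⁺] = 0.04953
α₁ + 2α₂ = 1.0428
CA = 1.0428 × 1.39 = 1.45 mmol/kg

CA = 1.45 mmol/kg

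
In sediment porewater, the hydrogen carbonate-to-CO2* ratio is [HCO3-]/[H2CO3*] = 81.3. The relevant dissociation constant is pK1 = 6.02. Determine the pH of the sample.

pH = 7.93

From K1 = [H⁺][HCO3-]/[H2CO3*]:  pH = pK1 + log₁₀([HCO3-]/[H2CO3*])
log₁₀(81.3) = +1.910
pH = 6.02 + (+1.910) = 7.93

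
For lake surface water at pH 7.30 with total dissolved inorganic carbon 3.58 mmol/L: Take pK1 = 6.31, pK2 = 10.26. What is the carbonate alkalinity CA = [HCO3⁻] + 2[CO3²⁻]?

CA = [HCO3⁻] + 2[CO3²⁻] = (α₁ + 2α₂)·DIC
At pH 7.30: [H⁺]/K1 = 10^-0.99 = 0.10233, K2/[H⁺] = 10^-2.96 = 0.0010965
α₁ = 1/(1 + 0.10233 + 0.0010965) = 1/1.1034 = 0.9063; α₂ = α₁·K2/[H⁺] = 0.0009937
α₁ + 2α₂ = 0.9083
CA = 0.9083 × 3.58 = 3.25 mmol/L

CA = 3.25 mmol/L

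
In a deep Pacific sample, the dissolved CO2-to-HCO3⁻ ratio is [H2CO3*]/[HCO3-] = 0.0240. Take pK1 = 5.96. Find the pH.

From K1 = [H⁺][HCO3-]/[H2CO3*]:  pH = pK1 − log₁₀([H2CO3*]/[HCO3-])
log₁₀(0.0240) = -1.620
pH = 5.96 − (-1.620) = 7.58

pH = 7.58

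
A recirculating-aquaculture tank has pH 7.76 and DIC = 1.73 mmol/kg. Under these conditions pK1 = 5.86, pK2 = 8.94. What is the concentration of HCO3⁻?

[HCO3⁻] = 1.60 mmol/kg

α₁ = 1 / (1 + [H⁺]/K1 + K2/[H⁺]) = 1 / (1 + 10^-1.90 + 10^-1.18)
   = 1 / (1 + 0.012589 + 0.066069) = 1/1.0787 = 0.9271
[HCO3⁻] = α₁ × DIC = 0.9271 × 1.73 = 1.60 mmol/kg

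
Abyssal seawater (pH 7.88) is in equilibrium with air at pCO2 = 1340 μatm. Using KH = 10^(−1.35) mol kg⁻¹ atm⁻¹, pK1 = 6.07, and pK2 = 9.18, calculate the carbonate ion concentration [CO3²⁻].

[CO2*] = KH · pCO2 = 10^(−1.35) × 1340×10^-6 = 5.986×10^-5 mol/kg
α₀ = 1/(1 + K1/[H⁺] + K1K2/[H⁺]²) = 1/(1 + 10^+1.81 + 10^+0.51) = 0.01453
DIC = [CO2*]/α₀ = 5.986×10^-5 / 0.01453 = 4.118 mmol/kg
[CO3²⁻] = α₂·DIC; α₂ = 0.04703, so [CO3²⁻] = 0.04703 × 4.118 = 0.194 mmol/kg

[CO3²⁻] = 0.194 mmol/kg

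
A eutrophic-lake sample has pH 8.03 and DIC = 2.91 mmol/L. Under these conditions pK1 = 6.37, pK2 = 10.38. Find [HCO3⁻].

[HCO3⁻] = 2.84 mmol/L

α₁ = 1 / (1 + [H⁺]/K1 + K2/[H⁺]) = 1 / (1 + 10^-1.66 + 10^-2.35)
   = 1 / (1 + 0.021878 + 0.0044668) = 1/1.0263 = 0.9743
[HCO3⁻] = α₁ × DIC = 0.9743 × 2.91 = 2.84 mmol/L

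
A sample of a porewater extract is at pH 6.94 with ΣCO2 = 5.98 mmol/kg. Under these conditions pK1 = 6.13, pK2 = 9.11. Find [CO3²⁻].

α₂ = 1 / (1 + [H⁺]/K2 + [H⁺]²/(K1K2)) = 1 / (1 + 10^+2.17 + 10^+1.36)
   = 1 / (1 + 147.91 + 22.909) = 1/171.82 = 0.005820
[CO3²⁻] = α₂ × DIC = 0.005820 × 5.98 = 0.0348 mmol/kg

[CO3²⁻] = 0.0348 mmol/kg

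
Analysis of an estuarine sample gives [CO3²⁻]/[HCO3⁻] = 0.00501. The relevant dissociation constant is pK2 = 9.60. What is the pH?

From K2 = [H⁺][CO3²⁻]/[HCO3⁻]:  pH = pK2 + log₁₀([CO3²⁻]/[HCO3⁻])
log₁₀(0.00501) = -2.300
pH = 9.60 + (-2.300) = 7.30

pH = 7.30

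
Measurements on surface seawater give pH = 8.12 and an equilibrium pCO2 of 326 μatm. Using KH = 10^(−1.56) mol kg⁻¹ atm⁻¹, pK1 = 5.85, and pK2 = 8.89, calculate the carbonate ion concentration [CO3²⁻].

[CO2*] = KH · pCO2 = 10^(−1.56) × 326×10^-6 = 8.979×10^-6 mol/kg
α₀ = 1/(1 + K1/[H⁺] + K1K2/[H⁺]²) = 1/(1 + 10^+2.27 + 10^+1.50) = 0.004570
DIC = [CO2*]/α₀ = 8.979×10^-6 / 0.004570 = 1.965 mmol/kg
[CO3²⁻] = α₂·DIC; α₂ = 0.1445, so [CO3²⁻] = 0.1445 × 1.965 = 0.284 mmol/kg

[CO3²⁻] = 0.284 mmol/kg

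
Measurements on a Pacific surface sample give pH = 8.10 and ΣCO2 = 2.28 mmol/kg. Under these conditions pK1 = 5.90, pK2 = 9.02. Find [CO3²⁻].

α₂ = 1 / (1 + [H⁺]/K2 + [H⁺]²/(K1K2)) = 1 / (1 + 10^+0.92 + 10^-1.28)
   = 1 / (1 + 8.3176 + 0.052481) = 1/9.3701 = 0.1067
[CO3²⁻] = α₂ × DIC = 0.1067 × 2.28 = 0.243 mmol/kg

[CO3²⁻] = 0.243 mmol/kg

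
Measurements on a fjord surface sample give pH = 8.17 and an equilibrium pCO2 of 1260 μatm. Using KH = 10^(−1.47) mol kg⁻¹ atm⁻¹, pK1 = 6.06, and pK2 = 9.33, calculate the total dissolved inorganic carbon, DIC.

[CO2*] = KH · pCO2 = 10^(−1.47) × 1260×10^-6 = 4.269×10^-5 mol/kg
α₀ = 1/(1 + K1/[H⁺] + K1K2/[H⁺]²) = 1/(1 + 10^+2.11 + 10^+0.95) = 0.007208
DIC = [CO2*]/α₀ = 4.269×10^-5 / 0.007208 = 5.92 mmol/kg

DIC = 5.92 mmol/kg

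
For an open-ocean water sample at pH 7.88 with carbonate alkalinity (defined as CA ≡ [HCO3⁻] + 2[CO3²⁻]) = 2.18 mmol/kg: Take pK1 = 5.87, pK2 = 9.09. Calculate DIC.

CA = [HCO3⁻] + 2[CO3²⁻] = (α₁ + 2α₂)·DIC
At pH 7.88: [H⁺]/K1 = 10^-2.01 = 0.0097724, K2/[H⁺] = 10^-1.21 = 0.061660
α₁ = 1/(1 + 0.0097724 + 0.061660) = 1/1.0714 = 0.9333; α₂ = α₁·K2/[H⁺] = 0.05755
α₁ + 2α₂ = 1.0484
DIC = CA / (α₁ + 2α₂) = 2.18 / 1.0484 = 2.08 mmol/kg

DIC = 2.08 mmol/kg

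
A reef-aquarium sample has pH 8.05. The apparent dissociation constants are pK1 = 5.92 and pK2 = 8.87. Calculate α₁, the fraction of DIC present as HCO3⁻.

α₁ = 1 / (1 + [H⁺]/K1 + K2/[H⁺]) = 1 / (1 + 10^-2.13 + 10^-0.82)
   = 1 / (1 + 0.0074131 + 0.15136) = 1/1.1588 = 0.8630

α₁ = 0.863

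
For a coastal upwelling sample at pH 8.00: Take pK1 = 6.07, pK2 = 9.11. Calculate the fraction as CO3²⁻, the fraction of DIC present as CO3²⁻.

α₂ = 0.0713

α₂ = 1 / (1 + [H⁺]/K2 + [H⁺]²/(K1K2)) = 1 / (1 + 10^+1.11 + 10^-0.82)
   = 1 / (1 + 12.882 + 0.15136) = 1/14.034 = 0.07126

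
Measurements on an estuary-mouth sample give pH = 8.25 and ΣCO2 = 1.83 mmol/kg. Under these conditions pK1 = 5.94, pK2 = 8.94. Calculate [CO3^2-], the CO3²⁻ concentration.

[CO3²⁻] = 0.309 mmol/kg

α₂ = 1 / (1 + [H⁺]/K2 + [H⁺]²/(K1K2)) = 1 / (1 + 10^+0.69 + 10^-1.62)
   = 1 / (1 + 4.8978 + 0.023988) = 1/5.9218 = 0.1689
[CO3²⁻] = α₂ × DIC = 0.1689 × 1.83 = 0.309 mmol/kg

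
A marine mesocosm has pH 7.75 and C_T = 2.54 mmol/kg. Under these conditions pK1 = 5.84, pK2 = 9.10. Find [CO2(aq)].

α₀ = 1 / (1 + K1/[H⁺] + K1K2/[H⁺]²) = 1 / (1 + 10^+1.91 + 10^+0.56)
   = 1 / (1 + 81.283 + 3.6308) = 1/85.914 = 0.01164
[CO2*] = α₀ × DIC = 0.01164 × 2.54 = 0.0296 mmol/kg

[CO2*] = 0.0296 mmol/kg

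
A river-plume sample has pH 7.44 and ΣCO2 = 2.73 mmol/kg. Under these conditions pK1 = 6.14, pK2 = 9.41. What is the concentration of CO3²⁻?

[CO3²⁻] = 0.0276 mmol/kg

α₂ = 1 / (1 + [H⁺]/K2 + [H⁺]²/(K1K2)) = 1 / (1 + 10^+1.97 + 10^+0.67)
   = 1 / (1 + 93.325 + 4.6774) = 1/99.003 = 0.01010
[CO3²⁻] = α₂ × DIC = 0.01010 × 2.73 = 0.0276 mmol/kg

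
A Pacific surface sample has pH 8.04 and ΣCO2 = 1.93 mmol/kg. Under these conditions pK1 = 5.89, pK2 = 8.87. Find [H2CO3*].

α₀ = 1 / (1 + K1/[H⁺] + K1K2/[H⁺]²) = 1 / (1 + 10^+2.15 + 10^+1.32)
   = 1 / (1 + 141.25 + 20.893) = 1/163.15 = 0.006129
[CO2*] = α₀ × DIC = 0.006129 × 1.93 = 0.0118 mmol/kg = 11.8 μmol/kg

[CO2*] = 11.8 μmol/kg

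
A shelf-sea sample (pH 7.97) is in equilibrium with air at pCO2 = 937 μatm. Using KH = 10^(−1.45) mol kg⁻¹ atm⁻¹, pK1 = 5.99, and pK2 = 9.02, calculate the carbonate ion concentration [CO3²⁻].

[CO2*] = KH · pCO2 = 10^(−1.45) × 937×10^-6 = 3.325×10^-5 mol/kg
α₀ = 1/(1 + K1/[H⁺] + K1K2/[H⁺]²) = 1/(1 + 10^+1.98 + 10^+0.93) = 0.009523
DIC = [CO2*]/α₀ = 3.325×10^-5 / 0.009523 = 3.491 mmol/kg
[CO3²⁻] = α₂·DIC; α₂ = 0.08105, so [CO3²⁻] = 0.08105 × 3.491 = 0.283 mmol/kg

[CO3²⁻] = 0.283 mmol/kg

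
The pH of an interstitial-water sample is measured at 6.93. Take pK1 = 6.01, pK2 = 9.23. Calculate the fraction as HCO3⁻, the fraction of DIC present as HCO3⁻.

α₁ = 0.889

α₁ = 1 / (1 + [H⁺]/K1 + K2/[H⁺]) = 1 / (1 + 10^-0.92 + 10^-2.30)
   = 1 / (1 + 0.12023 + 0.0050119) = 1/1.1252 = 0.8887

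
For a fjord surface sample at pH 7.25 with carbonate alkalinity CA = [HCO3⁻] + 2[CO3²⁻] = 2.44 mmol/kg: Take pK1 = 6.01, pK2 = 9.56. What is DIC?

DIC = 2.57 mmol/kg

CA = [HCO3⁻] + 2[CO3²⁻] = (α₁ + 2α₂)·DIC
At pH 7.25: [H⁺]/K1 = 10^-1.24 = 0.057544, K2/[H⁺] = 10^-2.31 = 0.0048978
α₁ = 1/(1 + 0.057544 + 0.0048978) = 1/1.0624 = 0.9412; α₂ = α₁·K2/[H⁺] = 0.004610
α₁ + 2α₂ = 0.9504
DIC = CA / (α₁ + 2α₂) = 2.44 / 0.9504 = 2.57 mmol/kg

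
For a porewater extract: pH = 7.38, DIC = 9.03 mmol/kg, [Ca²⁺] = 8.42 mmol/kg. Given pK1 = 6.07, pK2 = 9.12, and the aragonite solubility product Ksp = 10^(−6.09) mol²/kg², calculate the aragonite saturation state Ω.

α₂ = 1 / (1 + [H⁺]/K2 + [H⁺]²/(K1K2)) = 1 / (1 + 10^+1.74 + 10^+0.43)
   = 1 / (1 + 54.954 + 2.6915) = 1/58.646 = 0.01705
[CO3²⁻] = α₂ × DIC = 0.01705 × 9.03 = 0.1540 mmol/kg
Ksp = 10^(−6.09) = 8.128×10^-7
Ω = [Ca²⁺][CO3²⁻]/Ksp = (8.42×10^-3)(1.540×10^-4) / 8.128×10^-7 = 1.60

Ω = 1.60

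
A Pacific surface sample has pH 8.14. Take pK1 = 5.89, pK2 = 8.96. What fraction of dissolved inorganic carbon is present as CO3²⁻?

α₂ = 1 / (1 + [H⁺]/K2 + [H⁺]²/(K1K2)) = 1 / (1 + 10^+0.82 + 10^-1.43)
   = 1 / (1 + 6.6069 + 0.037154) = 1/7.6441 = 0.1308

α₂ = 0.131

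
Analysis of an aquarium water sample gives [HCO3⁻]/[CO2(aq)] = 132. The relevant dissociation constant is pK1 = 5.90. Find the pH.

pH = 8.02

From K1 = [H⁺][HCO3⁻]/[CO2(aq)]:  pH = pK1 + log₁₀([HCO3⁻]/[CO2(aq)])
log₁₀(132) = +2.121
pH = 5.90 + (+2.121) = 8.02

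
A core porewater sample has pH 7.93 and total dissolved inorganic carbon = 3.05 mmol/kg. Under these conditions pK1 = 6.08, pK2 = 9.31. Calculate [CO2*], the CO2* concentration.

α₀ = 1 / (1 + K1/[H⁺] + K1K2/[H⁺]²) = 1 / (1 + 10^+1.85 + 10^+0.47)
   = 1 / (1 + 70.795 + 2.9512) = 1/74.746 = 0.01338
[CO2*] = α₀ × DIC = 0.01338 × 3.05 = 0.0408 mmol/kg

[CO2*] = 0.0408 mmol/kg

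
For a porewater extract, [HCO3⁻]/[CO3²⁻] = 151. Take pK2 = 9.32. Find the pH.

pH = 7.14

From K2 = [H⁺][CO3²⁻]/[HCO3⁻]:  pH = pK2 − log₁₀([HCO3⁻]/[CO3²⁻])
log₁₀(151) = +2.179
pH = 9.32 − (+2.179) = 7.14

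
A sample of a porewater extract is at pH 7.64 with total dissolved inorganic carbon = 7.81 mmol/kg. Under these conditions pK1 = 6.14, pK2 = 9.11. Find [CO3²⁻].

[CO3²⁻] = 0.248 mmol/kg

α₂ = 1 / (1 + [H⁺]/K2 + [H⁺]²/(K1K2)) = 1 / (1 + 10^+1.47 + 10^-0.03)
   = 1 / (1 + 29.512 + 0.93325) = 1/31.445 = 0.03180
[CO3²⁻] = α₂ × DIC = 0.03180 × 7.81 = 0.248 mmol/kg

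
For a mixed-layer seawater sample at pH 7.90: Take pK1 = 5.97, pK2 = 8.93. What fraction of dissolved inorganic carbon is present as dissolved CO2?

α₀ = 0.0106

α₀ = 1 / (1 + K1/[H⁺] + K1K2/[H⁺]²) = 1 / (1 + 10^+1.93 + 10^+0.90)
   = 1 / (1 + 85.114 + 7.9433) = 1/94.057 = 0.01063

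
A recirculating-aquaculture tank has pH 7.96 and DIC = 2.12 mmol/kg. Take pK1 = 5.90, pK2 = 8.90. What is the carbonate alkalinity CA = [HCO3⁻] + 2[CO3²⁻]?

CA = 2.32 mmol/kg

CA = [HCO3⁻] + 2[CO3²⁻] = (α₁ + 2α₂)·DIC
At pH 7.96: [H⁺]/K1 = 10^-2.06 = 0.0087096, K2/[H⁺] = 10^-0.94 = 0.11482
α₁ = 1/(1 + 0.0087096 + 0.11482) = 1/1.1235 = 0.8901; α₂ = α₁·K2/[H⁺] = 0.1022
α₁ + 2α₂ = 1.0944
CA = 1.0944 × 2.12 = 2.32 mmol/kg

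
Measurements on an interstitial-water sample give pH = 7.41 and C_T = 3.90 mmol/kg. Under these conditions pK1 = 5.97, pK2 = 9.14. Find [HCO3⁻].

α₁ = 1 / (1 + [H⁺]/K1 + K2/[H⁺]) = 1 / (1 + 10^-1.44 + 10^-1.73)
   = 1 / (1 + 0.036308 + 0.018621) = 1/1.0549 = 0.9479
[HCO3⁻] = α₁ × DIC = 0.9479 × 3.90 = 3.70 mmol/kg

[HCO3⁻] = 3.70 mmol/kg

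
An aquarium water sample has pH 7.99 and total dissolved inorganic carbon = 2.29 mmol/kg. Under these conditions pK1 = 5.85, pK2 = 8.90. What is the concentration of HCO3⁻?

[HCO3⁻] = 2.03 mmol/kg

α₁ = 1 / (1 + [H⁺]/K1 + K2/[H⁺]) = 1 / (1 + 10^-2.14 + 10^-0.91)
   = 1 / (1 + 0.0072444 + 0.12303) = 1/1.1303 = 0.8847
[HCO3⁻] = α₁ × DIC = 0.8847 × 2.29 = 2.03 mmol/kg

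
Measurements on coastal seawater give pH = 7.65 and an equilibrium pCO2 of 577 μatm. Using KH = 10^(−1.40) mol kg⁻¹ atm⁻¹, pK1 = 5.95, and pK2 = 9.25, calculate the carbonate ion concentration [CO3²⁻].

[CO3²⁻] = 0.0289 mmol/kg

[CO2*] = KH · pCO2 = 10^(−1.40) × 577×10^-6 = 2.297×10^-5 mol/kg
α₀ = 1/(1 + K1/[H⁺] + K1K2/[H⁺]²) = 1/(1 + 10^+1.70 + 10^+0.10) = 0.01909
DIC = [CO2*]/α₀ = 2.297×10^-5 / 0.01909 = 1.203 mmol/kg
[CO3²⁻] = α₂·DIC; α₂ = 0.02404, so [CO3²⁻] = 0.02404 × 1.203 = 0.0289 mmol/kg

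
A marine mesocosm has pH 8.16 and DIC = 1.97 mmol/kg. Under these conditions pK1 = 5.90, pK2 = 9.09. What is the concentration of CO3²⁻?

[CO3²⁻] = 0.206 mmol/kg

α₂ = 1 / (1 + [H⁺]/K2 + [H⁺]²/(K1K2)) = 1 / (1 + 10^+0.93 + 10^-1.33)
   = 1 / (1 + 8.5114 + 0.046774) = 1/9.5582 = 0.1046
[CO3²⁻] = α₂ × DIC = 0.1046 × 1.97 = 0.206 mmol/kg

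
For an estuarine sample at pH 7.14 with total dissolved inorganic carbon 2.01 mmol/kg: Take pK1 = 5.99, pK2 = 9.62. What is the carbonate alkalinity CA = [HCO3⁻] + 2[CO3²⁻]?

CA = 1.88 mmol/kg

CA = [HCO3⁻] + 2[CO3²⁻] = (α₁ + 2α₂)·DIC
At pH 7.14: [H⁺]/K1 = 10^-1.15 = 0.070795, K2/[H⁺] = 10^-2.48 = 0.0033113
α₁ = 1/(1 + 0.070795 + 0.0033113) = 1/1.0741 = 0.9310; α₂ = α₁·K2/[H⁺] = 0.003083
α₁ + 2α₂ = 0.9372
CA = 0.9372 × 2.01 = 1.88 mmol/kg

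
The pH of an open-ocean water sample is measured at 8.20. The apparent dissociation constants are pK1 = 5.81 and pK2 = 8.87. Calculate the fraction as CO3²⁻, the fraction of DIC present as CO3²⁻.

α₂ = 1 / (1 + [H⁺]/K2 + [H⁺]²/(K1K2)) = 1 / (1 + 10^+0.67 + 10^-1.72)
   = 1 / (1 + 4.6774 + 0.019055) = 1/5.6964 = 0.1755

α₂ = 0.176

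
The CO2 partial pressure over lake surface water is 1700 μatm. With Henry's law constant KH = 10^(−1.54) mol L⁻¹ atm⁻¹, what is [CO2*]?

[CO2*] = 49.0 μmol/L

KH = 10^(−1.54) = 2.884×10^-2 mol L⁻¹ atm⁻¹
[CO2*] = KH · pCO2 = 2.884×10^-2 × 1700×10^-6 atm = 4.90×10^-5 mol/L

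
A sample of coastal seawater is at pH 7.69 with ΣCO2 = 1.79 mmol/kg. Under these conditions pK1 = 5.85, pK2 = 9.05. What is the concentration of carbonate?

α₂ = 1 / (1 + [H⁺]/K2 + [H⁺]²/(K1K2)) = 1 / (1 + 10^+1.36 + 10^-0.48)
   = 1 / (1 + 22.909 + 0.33113) = 1/24.240 = 0.04125
[CO3²⁻] = α₂ × DIC = 0.04125 × 1.79 = 0.0738 mmol/kg

[CO3²⁻] = 0.0738 mmol/kg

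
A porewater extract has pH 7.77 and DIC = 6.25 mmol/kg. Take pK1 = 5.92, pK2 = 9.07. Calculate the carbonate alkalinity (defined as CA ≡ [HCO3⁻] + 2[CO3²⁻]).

CA = [HCO3⁻] + 2[CO3²⁻] = (α₁ + 2α₂)·DIC
At pH 7.77: [H⁺]/K1 = 10^-1.85 = 0.014125, K2/[H⁺] = 10^-1.30 = 0.050119
α₁ = 1/(1 + 0.014125 + 0.050119) = 1/1.0642 = 0.9396; α₂ = α₁·K2/[H⁺] = 0.04709
α₁ + 2α₂ = 1.0338
CA = 1.0338 × 6.25 = 6.46 mmol/kg

CA = 6.46 mmol/kg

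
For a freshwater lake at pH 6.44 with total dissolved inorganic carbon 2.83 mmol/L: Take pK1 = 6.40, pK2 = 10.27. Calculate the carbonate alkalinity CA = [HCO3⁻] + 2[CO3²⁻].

CA = [HCO3⁻] + 2[CO3²⁻] = (α₁ + 2α₂)·DIC
At pH 6.44: [H⁺]/K1 = 10^-0.04 = 0.91201, K2/[H⁺] = 10^-3.83 = 0.00014791
α₁ = 1/(1 + 0.91201 + 0.00014791) = 1/1.9122 = 0.5230; α₂ = α₁·K2/[H⁺] = 7.735×10^-5
α₁ + 2α₂ = 0.5231
CA = 0.5231 × 2.83 = 1.48 mmol/L

CA = 1.48 mmol/L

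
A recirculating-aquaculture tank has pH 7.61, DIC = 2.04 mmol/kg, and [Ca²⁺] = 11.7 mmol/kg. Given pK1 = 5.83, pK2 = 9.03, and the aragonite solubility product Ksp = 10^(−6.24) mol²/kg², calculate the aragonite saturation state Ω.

α₂ = 1 / (1 + [H⁺]/K2 + [H⁺]²/(K1K2)) = 1 / (1 + 10^+1.42 + 10^-0.36)
   = 1 / (1 + 26.303 + 0.43652) = 1/27.739 = 0.03605
[CO3²⁻] = α₂ × DIC = 0.03605 × 2.04 = 0.07354 mmol/kg
Ksp = 10^(−6.24) = 5.754×10^-7
Ω = [Ca²⁺][CO3²⁻]/Ksp = (11.7×10^-3)(7.354×10^-5) / 5.754×10^-7 = 1.50

Ω = 1.50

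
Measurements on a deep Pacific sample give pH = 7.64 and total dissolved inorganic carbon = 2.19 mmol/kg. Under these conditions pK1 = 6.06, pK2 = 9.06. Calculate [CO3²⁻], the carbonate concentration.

[CO3²⁻] = 0.0782 mmol/kg

α₂ = 1 / (1 + [H⁺]/K2 + [H⁺]²/(K1K2)) = 1 / (1 + 10^+1.42 + 10^-0.16)
   = 1 / (1 + 26.303 + 0.69183) = 1/27.995 = 0.03572
[CO3²⁻] = α₂ × DIC = 0.03572 × 2.19 = 0.0782 mmol/kg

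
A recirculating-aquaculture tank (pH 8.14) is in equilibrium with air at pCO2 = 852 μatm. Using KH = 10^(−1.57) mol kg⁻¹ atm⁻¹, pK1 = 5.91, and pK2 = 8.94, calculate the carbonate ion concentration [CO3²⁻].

[CO2*] = KH · pCO2 = 10^(−1.57) × 852×10^-6 = 2.293×10^-5 mol/kg
α₀ = 1/(1 + K1/[H⁺] + K1K2/[H⁺]²) = 1/(1 + 10^+2.23 + 10^+1.43) = 0.005057
DIC = [CO2*]/α₀ = 2.293×10^-5 / 0.005057 = 4.535 mmol/kg
[CO3²⁻] = α₂·DIC; α₂ = 0.1361, so [CO3²⁻] = 0.1361 × 4.535 = 0.617 mmol/kg

[CO3²⁻] = 0.617 mmol/kg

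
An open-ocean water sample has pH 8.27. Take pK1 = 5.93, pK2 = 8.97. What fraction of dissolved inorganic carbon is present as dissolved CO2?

α₀ = 0.00380

α₀ = 1 / (1 + K1/[H⁺] + K1K2/[H⁺]²) = 1 / (1 + 10^+2.34 + 10^+1.64)
   = 1 / (1 + 218.78 + 43.652) = 1/263.43 = 0.003796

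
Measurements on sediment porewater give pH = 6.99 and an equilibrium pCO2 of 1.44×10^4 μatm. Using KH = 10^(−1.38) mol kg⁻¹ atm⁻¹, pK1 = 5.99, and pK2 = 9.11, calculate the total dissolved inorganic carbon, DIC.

DIC = 6.65 mmol/kg

[CO2*] = KH · pCO2 = 10^(−1.38) × 1.44×10^4×10^-6 = 6.003×10^-4 mol/kg
α₀ = 1/(1 + K1/[H⁺] + K1K2/[H⁺]²) = 1/(1 + 10^+1.00 + 10^-1.12) = 0.09029
DIC = [CO2*]/α₀ = 6.003×10^-4 / 0.09029 = 6.65 mmol/kg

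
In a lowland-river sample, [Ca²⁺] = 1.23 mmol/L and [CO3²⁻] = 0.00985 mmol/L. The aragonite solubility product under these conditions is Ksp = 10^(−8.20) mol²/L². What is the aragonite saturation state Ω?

Ω = 1.92

Ksp = 10^(−8.20) = 6.310×10^-9
Ω = [Ca²⁺][CO3²⁻]/Ksp = (1.23×10^-3)(0.00985×10^-3) / 6.310×10^-9 = 1.92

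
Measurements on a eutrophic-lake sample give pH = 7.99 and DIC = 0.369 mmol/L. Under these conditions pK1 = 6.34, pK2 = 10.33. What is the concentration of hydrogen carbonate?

[HCO3⁻] = 0.359 mmol/L

α₁ = 1 / (1 + [H⁺]/K1 + K2/[H⁺]) = 1 / (1 + 10^-1.65 + 10^-2.34)
   = 1 / (1 + 0.022387 + 0.0045709) = 1/1.0270 = 0.9737
[HCO3⁻] = α₁ × DIC = 0.9737 × 0.369 = 0.359 mmol/L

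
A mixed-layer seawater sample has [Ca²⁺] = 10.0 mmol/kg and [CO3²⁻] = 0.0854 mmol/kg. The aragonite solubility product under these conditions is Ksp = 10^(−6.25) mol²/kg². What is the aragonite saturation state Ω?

Ksp = 10^(−6.25) = 5.623×10^-7
Ω = [Ca²⁺][CO3²⁻]/Ksp = (10.0×10^-3)(0.0854×10^-3) / 5.623×10^-7 = 1.52

Ω = 1.52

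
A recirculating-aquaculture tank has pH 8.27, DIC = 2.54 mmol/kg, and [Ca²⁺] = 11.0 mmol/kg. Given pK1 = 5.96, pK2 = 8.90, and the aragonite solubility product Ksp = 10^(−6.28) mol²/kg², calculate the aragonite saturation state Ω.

α₂ = 1 / (1 + [H⁺]/K2 + [H⁺]²/(K1K2)) = 1 / (1 + 10^+0.63 + 10^-1.68)
   = 1 / (1 + 4.2658 + 0.020893) = 1/5.2867 = 0.1892
[CO3²⁻] = α₂ × DIC = 0.1892 × 2.54 = 0.4805 mmol/kg
Ksp = 10^(−6.28) = 5.248×10^-7
Ω = [Ca²⁺][CO3²⁻]/Ksp = (11.0×10^-3)(4.805×10^-4) / 5.248×10^-7 = 10.1

Ω = 10.1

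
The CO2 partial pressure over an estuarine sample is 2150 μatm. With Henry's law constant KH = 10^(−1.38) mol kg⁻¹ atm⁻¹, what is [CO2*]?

KH = 10^(−1.38) = 4.169×10^-2 mol kg⁻¹ atm⁻¹
[CO2*] = KH · pCO2 = 4.169×10^-2 × 2150×10^-6 atm = 8.96×10^-5 mol/kg

[CO2*] = 89.6 μmol/kg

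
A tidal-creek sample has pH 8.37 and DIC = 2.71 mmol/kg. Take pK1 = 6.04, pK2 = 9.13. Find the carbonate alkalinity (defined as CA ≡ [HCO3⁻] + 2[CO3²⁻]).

CA = [HCO3⁻] + 2[CO3²⁻] = (α₁ + 2α₂)·DIC
At pH 8.37: [H⁺]/K1 = 10^-2.33 = 0.0046774, K2/[H⁺] = 10^-0.76 = 0.17378
α₁ = 1/(1 + 0.0046774 + 0.17378) = 1/1.1785 = 0.8486; α₂ = α₁·K2/[H⁺] = 0.1475
α₁ + 2α₂ = 1.1435
CA = 1.1435 × 2.71 = 3.10 mmol/kg

CA = 3.10 mmol/kg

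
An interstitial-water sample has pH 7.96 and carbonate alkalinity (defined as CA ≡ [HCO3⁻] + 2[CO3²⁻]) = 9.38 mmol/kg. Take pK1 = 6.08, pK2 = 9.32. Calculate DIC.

CA = [HCO3⁻] + 2[CO3²⁻] = (α₁ + 2α₂)·DIC
At pH 7.96: [H⁺]/K1 = 10^-1.88 = 0.013183, K2/[H⁺] = 10^-1.36 = 0.043652
α₁ = 1/(1 + 0.013183 + 0.043652) = 1/1.0568 = 0.9462; α₂ = α₁·K2/[H⁺] = 0.04130
α₁ + 2α₂ = 1.0288
DIC = CA / (α₁ + 2α₂) = 9.38 / 1.0288 = 9.12 mmol/kg

DIC = 9.12 mmol/kg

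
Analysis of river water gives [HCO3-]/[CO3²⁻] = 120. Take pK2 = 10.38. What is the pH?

pH = 8.30

From K2 = [H⁺][CO3²⁻]/[HCO3-]:  pH = pK2 − log₁₀([HCO3-]/[CO3²⁻])
log₁₀(120) = +2.079
pH = 10.38 − (+2.079) = 8.30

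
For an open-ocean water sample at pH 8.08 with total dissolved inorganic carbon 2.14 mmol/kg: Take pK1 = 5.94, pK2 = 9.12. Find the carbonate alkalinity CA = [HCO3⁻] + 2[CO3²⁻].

CA = [HCO3⁻] + 2[CO3²⁻] = (α₁ + 2α₂)·DIC
At pH 8.08: [H⁺]/K1 = 10^-2.14 = 0.0072444, K2/[H⁺] = 10^-1.04 = 0.091201
α₁ = 1/(1 + 0.0072444 + 0.091201) = 1/1.0984 = 0.9104; α₂ = α₁·K2/[H⁺] = 0.08303
α₁ + 2α₂ = 1.0764
CA = 1.0764 × 2.14 = 2.30 mmol/kg

CA = 2.30 mmol/kg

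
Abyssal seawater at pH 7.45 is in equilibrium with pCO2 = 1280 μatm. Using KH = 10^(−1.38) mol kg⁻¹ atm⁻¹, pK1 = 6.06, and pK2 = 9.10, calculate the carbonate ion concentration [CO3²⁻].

[CO3²⁻] = 0.0293 mmol/kg

[CO2*] = KH · pCO2 = 10^(−1.38) × 1280×10^-6 = 5.336×10^-5 mol/kg
α₀ = 1/(1 + K1/[H⁺] + K1K2/[H⁺]²) = 1/(1 + 10^+1.39 + 10^-0.26) = 0.03832
DIC = [CO2*]/α₀ = 5.336×10^-5 / 0.03832 = 1.392 mmol/kg
[CO3²⁻] = α₂·DIC; α₂ = 0.02106, so [CO3²⁻] = 0.02106 × 1.392 = 0.0293 mmol/kg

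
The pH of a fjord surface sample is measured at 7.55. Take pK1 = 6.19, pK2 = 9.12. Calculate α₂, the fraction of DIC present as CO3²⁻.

α₂ = 1 / (1 + [H⁺]/K2 + [H⁺]²/(K1K2)) = 1 / (1 + 10^+1.57 + 10^+0.21)
   = 1 / (1 + 37.154 + 1.6218) = 1/39.775 = 0.02514

α₂ = 0.0251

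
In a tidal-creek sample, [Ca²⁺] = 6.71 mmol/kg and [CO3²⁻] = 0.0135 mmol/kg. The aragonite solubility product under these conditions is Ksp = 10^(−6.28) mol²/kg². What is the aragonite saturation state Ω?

Ksp = 10^(−6.28) = 5.248×10^-7
Ω = [Ca²⁺][CO3²⁻]/Ksp = (6.71×10^-3)(0.0135×10^-3) / 5.248×10^-7 = 0.173

Ω = 0.173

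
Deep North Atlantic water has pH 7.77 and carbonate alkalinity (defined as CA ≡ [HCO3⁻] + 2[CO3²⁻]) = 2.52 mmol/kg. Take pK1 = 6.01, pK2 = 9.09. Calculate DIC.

CA = [HCO3⁻] + 2[CO3²⁻] = (α₁ + 2α₂)·DIC
At pH 7.77: [H⁺]/K1 = 10^-1.76 = 0.017378, K2/[H⁺] = 10^-1.32 = 0.047863
α₁ = 1/(1 + 0.017378 + 0.047863) = 1/1.0652 = 0.9388; α₂ = α₁·K2/[H⁺] = 0.04493
α₁ + 2α₂ = 1.0286
DIC = CA / (α₁ + 2α₂) = 2.52 / 1.0286 = 2.45 mmol/kg

DIC = 2.45 mmol/kg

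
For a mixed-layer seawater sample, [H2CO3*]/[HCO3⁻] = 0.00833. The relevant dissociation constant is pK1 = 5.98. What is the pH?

pH = 8.06

From K1 = [H⁺][HCO3⁻]/[H2CO3*]:  pH = pK1 − log₁₀([H2CO3*]/[HCO3⁻])
log₁₀(0.00833) = -2.079
pH = 5.98 − (-2.079) = 8.06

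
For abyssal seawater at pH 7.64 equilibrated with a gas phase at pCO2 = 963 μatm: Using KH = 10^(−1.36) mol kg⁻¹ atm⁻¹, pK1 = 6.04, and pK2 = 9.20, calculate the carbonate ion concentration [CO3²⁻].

[CO3²⁻] = 0.0461 mmol/kg

[CO2*] = KH · pCO2 = 10^(−1.36) × 963×10^-6 = 4.204×10^-5 mol/kg
α₀ = 1/(1 + K1/[H⁺] + K1K2/[H⁺]²) = 1/(1 + 10^+1.60 + 10^+0.04) = 0.02386
DIC = [CO2*]/α₀ = 4.204×10^-5 / 0.02386 = 1.762 mmol/kg
[CO3²⁻] = α₂·DIC; α₂ = 0.02616, so [CO3²⁻] = 0.02616 × 1.762 = 0.0461 mmol/kg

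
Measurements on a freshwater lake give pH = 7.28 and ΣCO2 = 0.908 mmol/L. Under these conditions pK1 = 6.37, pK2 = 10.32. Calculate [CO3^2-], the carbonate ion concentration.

[CO3²⁻] = 0.737 μmol/L

α₂ = 1 / (1 + [H⁺]/K2 + [H⁺]²/(K1K2)) = 1 / (1 + 10^+3.04 + 10^+2.13)
   = 1 / (1 + 1096.5 + 134.90) = 1/1232.4 = 0.0008114
[CO3²⁻] = α₂ × DIC = 0.0008114 × 0.908 = 0.000737 mmol/L = 0.737 μmol/L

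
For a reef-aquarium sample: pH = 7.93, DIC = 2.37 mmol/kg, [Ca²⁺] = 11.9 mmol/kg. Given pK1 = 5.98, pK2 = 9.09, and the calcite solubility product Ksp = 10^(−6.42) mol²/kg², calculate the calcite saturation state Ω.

Ω = 4.75

α₂ = 1 / (1 + [H⁺]/K2 + [H⁺]²/(K1K2)) = 1 / (1 + 10^+1.16 + 10^-0.79)
   = 1 / (1 + 14.454 + 0.16218) = 1/15.617 = 0.06403
[CO3²⁻] = α₂ × DIC = 0.06403 × 2.37 = 0.1518 mmol/kg
Ksp = 10^(−6.42) = 3.802×10^-7
Ω = [Ca²⁺][CO3²⁻]/Ksp = (11.9×10^-3)(1.518×10^-4) / 3.802×10^-7 = 4.75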